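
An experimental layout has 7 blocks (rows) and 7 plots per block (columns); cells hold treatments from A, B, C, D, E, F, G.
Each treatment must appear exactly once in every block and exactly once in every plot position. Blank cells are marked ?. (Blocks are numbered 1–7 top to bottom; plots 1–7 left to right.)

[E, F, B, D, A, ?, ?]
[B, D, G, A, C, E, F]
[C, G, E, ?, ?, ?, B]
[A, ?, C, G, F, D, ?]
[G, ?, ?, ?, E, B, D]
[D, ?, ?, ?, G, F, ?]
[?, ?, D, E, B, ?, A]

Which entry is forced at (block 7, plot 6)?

Block 3, plot 4: block 3 has {B, C, E, G} and plot 4 has {A, D, E, G}, leaving only F.
Block 3, plot 5: block 3 has {B, C, E, F, G} and plot 5 has {A, B, C, E, F, G}, leaving only D.
Block 3, plot 6: block 3 has {B, C, D, E, F, G} and plot 6 has {B, D, E, F}, leaving only A.
Block 4, plot 7: block 4 has {A, C, D, F, G} and plot 7 has {A, B, D, F}, leaving only E.
Block 4, plot 2: block 4 has {A, C, D, E, F, G} and plot 2 has {D, F, G}, leaving only B.
Block 5, plot 4: block 5 has {B, D, E, G} and plot 4 has {A, D, E, F, G}, leaving only C.
Block 5, plot 2: block 5 has {B, C, D, E, G} and plot 2 has {B, D, F, G}, leaving only A.
Block 5, plot 3: block 5 has {A, B, C, D, E, G} and plot 3 has {B, C, D, E, G}, leaving only F.
Block 6, plot 3: block 6 has {D, F, G} and plot 3 has {B, C, D, E, F, G}, leaving only A.
Block 6, plot 4: block 6 has {A, D, F, G} and plot 4 has {A, C, D, E, F, G}, leaving only B.
Block 6, plot 7: block 6 has {A, B, D, F, G} and plot 7 has {A, B, D, E, F}, leaving only C.
Block 1, plot 7: block 1 has {A, B, D, E, F} and plot 7 has {A, B, C, D, E, F}, leaving only G.
Block 1, plot 6: block 1 has {A, B, D, E, F, G} and plot 6 has {A, B, D, E, F}, leaving only C.
Block 7 already has {A, B, D, E} and plot 6 already has {A, B, C, D, E, F}, so block 7, plot 6 must be G.

G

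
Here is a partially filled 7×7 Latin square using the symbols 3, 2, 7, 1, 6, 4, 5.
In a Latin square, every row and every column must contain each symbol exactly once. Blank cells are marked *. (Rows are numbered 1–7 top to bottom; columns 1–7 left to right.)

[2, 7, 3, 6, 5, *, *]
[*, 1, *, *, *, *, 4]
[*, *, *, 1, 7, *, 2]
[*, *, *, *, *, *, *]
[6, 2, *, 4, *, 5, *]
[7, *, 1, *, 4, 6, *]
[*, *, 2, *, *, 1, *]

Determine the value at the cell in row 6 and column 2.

Row 1, column 6: row 1 has {3, 2, 7, 6, 5} and column 6 has {1, 6, 5}, leaving only 4.
Row 1, column 7: row 1 has {3, 2, 7, 6, 4, 5} and column 7 has {2, 4}, leaving only 1.
Row 3, column 6: row 3 has {2, 7, 1} and column 6 has {1, 6, 4, 5}, leaving only 3.
Row 5, column 3: row 5 has {2, 6, 4, 5} and column 3 has {3, 2, 1}, leaving only 7.
Row 5, column 7: row 5 has {2, 7, 6, 4, 5} and column 7 has {2, 1, 4}, leaving only 3.
Row 5, column 5: row 5 has {3, 2, 7, 6, 4, 5} and column 5 has {7, 4, 5}, leaving only 1.
Row 6, column 7: row 6 has {7, 1, 6, 4} and column 7 has {3, 2, 1, 4}, leaving only 5.
Row 6 already has {7, 1, 6, 4, 5} and column 2 already has {2, 7, 1}, so row 6, column 2 must be 3.

3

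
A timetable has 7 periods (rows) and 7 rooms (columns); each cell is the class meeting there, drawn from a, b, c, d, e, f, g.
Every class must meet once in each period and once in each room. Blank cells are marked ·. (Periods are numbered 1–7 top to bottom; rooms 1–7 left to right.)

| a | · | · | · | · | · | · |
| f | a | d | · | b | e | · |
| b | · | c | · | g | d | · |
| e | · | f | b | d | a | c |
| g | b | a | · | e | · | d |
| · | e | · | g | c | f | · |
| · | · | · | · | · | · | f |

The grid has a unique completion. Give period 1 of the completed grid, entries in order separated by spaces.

Period 1, room 5: period 1 has {a} and room 5 has {b, c, d, e, g}, leaving only f.
Period 2, room 4: period 2 has {a, b, d, e, f} and room 4 has {b, g}, leaving only c.
Period 2, room 7: period 2 has {a, b, c, d, e, f} and room 7 has {c, d, f}, leaving only g.
Period 3, room 2: period 3 has {b, c, d, g} and room 2 has {a, b, e}, leaving only f.
Period 4, room 2: period 4 has {a, b, c, d, e, f} and room 2 has {a, b, e, f}, leaving only g.
Period 5, room 4: period 5 has {a, b, d, e, g} and room 4 has {b, c, g}, leaving only f.
Period 5, room 6: period 5 has {a, b, d, e, f, g} and room 6 has {a, d, e, f}, leaving only c.
Period 6, room 1: period 6 has {c, e, f, g} and room 1 has {a, b, e, f, g}, leaving only d.
Period 6, room 3: period 6 has {c, d, e, f, g} and room 3 has {a, c, d, f}, leaving only b.
Period 6, room 7: period 6 has {b, c, d, e, f, g} and room 7 has {c, d, f, g}, leaving only a.
Period 3, room 7: period 3 has {b, c, d, f, g} and room 7 has {a, c, d, f, g}, leaving only e.
Period 1, room 7: period 1 has {a, f} and room 7 has {a, c, d, e, f, g}, leaving only b.
Period 1, room 6: period 1 has {a, b, f} and room 6 has {a, c, d, e, f}, leaving only g.
Period 1, room 3: period 1 has {a, b, f, g} and room 3 has {a, b, c, d, f}, leaving only e.
Period 1, room 4: period 1 has {a, b, e, f, g} and room 4 has {b, c, f, g}, leaving only d.
Period 1, room 2: period 1 has {a, b, d, e, f, g} and room 2 has {a, b, e, f, g}, leaving only c.
So period 1 reads: a c e d f g b.

a c e d f g b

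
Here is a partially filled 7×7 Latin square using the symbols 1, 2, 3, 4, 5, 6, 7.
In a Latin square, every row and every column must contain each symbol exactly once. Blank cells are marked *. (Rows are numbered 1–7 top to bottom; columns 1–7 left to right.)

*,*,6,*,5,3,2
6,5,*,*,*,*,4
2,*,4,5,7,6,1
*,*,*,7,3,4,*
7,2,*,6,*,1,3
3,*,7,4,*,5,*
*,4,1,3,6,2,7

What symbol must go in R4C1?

Row 1, column 4: row 1 has {2, 3, 5, 6} and column 4 has {3, 4, 5, 6, 7}, leaving only 1.
Row 1, column 1: row 1 has {1, 2, 3, 5, 6} and column 1 has {2, 3, 6, 7}, leaving only 4.
Row 1, column 2: row 1 has {1, 2, 3, 4, 5, 6} and column 2 has {2, 4, 5}, leaving only 7.
Row 2, column 4: row 2 has {4, 5, 6} and column 4 has {1, 3, 4, 5, 6, 7}, leaving only 2.
Row 2, column 3: row 2 has {2, 4, 5, 6} and column 3 has {1, 4, 6, 7}, leaving only 3.
Row 2, column 5: row 2 has {2, 3, 4, 5, 6} and column 5 has {3, 5, 6, 7}, leaving only 1.
Row 2, column 6: row 2 has {1, 2, 3, 4, 5, 6} and column 6 has {1, 2, 3, 4, 5, 6}, leaving only 7.
Row 3, column 2: row 3 has {1, 2, 4, 5, 6, 7} and column 2 has {2, 4, 5, 7}, leaving only 3.
Row 5, column 3: row 5 has {1, 2, 3, 6, 7} and column 3 has {1, 3, 4, 6, 7}, leaving only 5.
Row 4, column 3: row 4 has {3, 4, 7} and column 3 has {1, 3, 4, 5, 6, 7}, leaving only 2.
Row 5, column 5: row 5 has {1, 2, 3, 5, 6, 7} and column 5 has {1, 3, 5, 6, 7}, leaving only 4.
Row 6, column 5: row 6 has {3, 4, 5, 7} and column 5 has {1, 3, 4, 5, 6, 7}, leaving only 2.
Row 6, column 7: row 6 has {2, 3, 4, 5, 7} and column 7 has {1, 2, 3, 4, 7}, leaving only 6.
Row 4, column 7: row 4 has {2, 3, 4, 7} and column 7 has {1, 2, 3, 4, 6, 7}, leaving only 5.
Row 4 already has {2, 3, 4, 5, 7} and column 1 already has {2, 3, 4, 6, 7}, so row 4, column 1 must be 1.

1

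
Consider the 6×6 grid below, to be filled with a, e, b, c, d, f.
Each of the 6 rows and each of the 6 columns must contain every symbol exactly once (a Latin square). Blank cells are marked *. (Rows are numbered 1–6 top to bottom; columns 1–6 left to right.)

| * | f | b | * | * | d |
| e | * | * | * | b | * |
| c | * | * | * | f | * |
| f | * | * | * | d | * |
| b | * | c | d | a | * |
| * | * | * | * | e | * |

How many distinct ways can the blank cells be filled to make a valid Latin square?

Row 1, column 1: eliminating its row and column leaves {a}.
Row 1, column 4: eliminating its row and column leaves {a, e, c}.
Row 1, column 5: eliminating its row and column leaves {c}.
Row 2, column 2: eliminating its row and column leaves {a, c, d}.
Row 2, column 3: eliminating its row and column leaves {a, d, f}.
Row 2, column 4: eliminating its row and column leaves {a, c, f}.
Row 2, column 6: eliminating its row and column leaves {a, c, f}.
Row 3, column 2: eliminating its row and column leaves {a, e, b, d}.
Row 3, column 3: eliminating its row and column leaves {a, e, d}.
Row 3, column 4: eliminating its row and column leaves {a, e, b}.
Row 3, column 6: eliminating its row and column leaves {a, e, b}.
Row 4, column 2: eliminating its row and column leaves {a, e, b, c}.
Row 4, column 3: eliminating its row and column leaves {a, e}.
Row 4, column 4: eliminating its row and column leaves {a, e, b, c}.
Row 4, column 6: eliminating its row and column leaves {a, e, b, c}.
Row 5, column 2: eliminating its row and column leaves {e}.
Row 5, column 6: eliminating its row and column leaves {e, f}.
Row 6, column 1: eliminating its row and column leaves {a, d}.
Row 6, column 2: eliminating its row and column leaves {a, b, c, d}.
Row 6, column 3: eliminating its row and column leaves {a, d, f}.
Row 6, column 4: eliminating its row and column leaves {a, b, c, f}.
Row 6, column 6: eliminating its row and column leaves {a, b, c, f}.
Enumerating the assignments across these blanks that avoid any row or column repeat gives 16 completions.

16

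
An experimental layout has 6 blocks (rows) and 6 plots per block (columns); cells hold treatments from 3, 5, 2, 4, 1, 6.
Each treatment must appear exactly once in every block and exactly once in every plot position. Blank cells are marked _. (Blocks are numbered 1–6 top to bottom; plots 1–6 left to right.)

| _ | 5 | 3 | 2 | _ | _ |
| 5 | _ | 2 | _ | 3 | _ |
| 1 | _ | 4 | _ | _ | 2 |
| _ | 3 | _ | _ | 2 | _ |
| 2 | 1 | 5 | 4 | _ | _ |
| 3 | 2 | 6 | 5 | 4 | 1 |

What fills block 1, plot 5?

1

Block 3, plot 2: block 3 has {2, 4, 1} and plot 2 has {3, 5, 2, 1}, leaving only 6.
Block 2, plot 2: block 2 has {3, 5, 2} and plot 2 has {3, 5, 2, 1, 6}, leaving only 4.
Block 2, plot 6: block 2 has {3, 5, 2, 4} and plot 6 has {2, 1}, leaving only 6.
Block 1, plot 6: block 1 has {3, 5, 2} and plot 6 has {2, 1, 6}, leaving only 4.
Block 1, plot 1: block 1 has {3, 5, 2, 4} and plot 1 has {3, 5, 2, 1}, leaving only 6.
Block 1 already has {3, 5, 2, 4, 6} and plot 5 already has {3, 2, 4}, so block 1, plot 5 must be 1.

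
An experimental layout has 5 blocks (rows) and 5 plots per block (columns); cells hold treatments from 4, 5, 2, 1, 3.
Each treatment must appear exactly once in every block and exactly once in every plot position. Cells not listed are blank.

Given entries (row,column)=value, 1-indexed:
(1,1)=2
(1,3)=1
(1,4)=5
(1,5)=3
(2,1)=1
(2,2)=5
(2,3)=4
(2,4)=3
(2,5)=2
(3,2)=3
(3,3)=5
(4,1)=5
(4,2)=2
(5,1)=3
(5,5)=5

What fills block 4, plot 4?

1

Block 1, plot 2: block 1 has {5, 2, 1, 3} and plot 2 has {5, 2, 3}, leaving only 4.
Block 3, plot 1: block 3 has {5, 3} and plot 1 has {5, 2, 1, 3}, leaving only 4.
Block 3, plot 5: block 3 has {4, 5, 3} and plot 5 has {5, 2, 3}, leaving only 1.
Block 3, plot 4: block 3 has {4, 5, 1, 3} and plot 4 has {5, 3}, leaving only 2.
Block 4, plot 3: block 4 has {5, 2} and plot 3 has {4, 5, 1}, leaving only 3.
Block 4, plot 5: block 4 has {5, 2, 3} and plot 5 has {5, 2, 1, 3}, leaving only 4.
Block 4 already has {4, 5, 2, 3} and plot 4 already has {5, 2, 3}, so block 4, plot 4 must be 1.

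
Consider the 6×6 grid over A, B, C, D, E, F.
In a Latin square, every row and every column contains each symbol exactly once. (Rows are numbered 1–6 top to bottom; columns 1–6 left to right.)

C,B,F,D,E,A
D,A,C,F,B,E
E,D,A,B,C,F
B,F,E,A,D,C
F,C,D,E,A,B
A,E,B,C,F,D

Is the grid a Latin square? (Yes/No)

Each row is a permutation of the 6 symbols, and so is each column.

Yes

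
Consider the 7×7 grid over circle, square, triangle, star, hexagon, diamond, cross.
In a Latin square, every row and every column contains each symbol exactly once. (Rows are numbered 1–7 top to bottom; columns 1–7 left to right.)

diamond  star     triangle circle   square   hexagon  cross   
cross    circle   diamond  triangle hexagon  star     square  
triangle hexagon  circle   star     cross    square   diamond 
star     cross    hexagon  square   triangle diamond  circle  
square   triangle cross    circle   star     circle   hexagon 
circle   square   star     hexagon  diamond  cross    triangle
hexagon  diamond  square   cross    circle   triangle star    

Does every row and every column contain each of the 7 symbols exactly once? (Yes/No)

No

Column 4 contains circle twice (at rows 1 and 5), so it is not a permutation.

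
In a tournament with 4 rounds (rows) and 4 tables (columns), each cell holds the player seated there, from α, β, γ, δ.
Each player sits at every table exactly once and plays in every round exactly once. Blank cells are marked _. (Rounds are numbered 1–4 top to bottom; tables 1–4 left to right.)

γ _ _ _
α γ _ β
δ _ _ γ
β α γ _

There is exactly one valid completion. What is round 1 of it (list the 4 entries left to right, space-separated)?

γ δ β α

Round 2, table 3: round 2 has {α, β, γ} and table 3 has {γ}, leaving only δ.
Round 3, table 2: round 3 has {γ, δ} and table 2 has {α, γ}, leaving only β.
Round 1, table 2: round 1 has {γ} and table 2 has {α, β, γ}, leaving only δ.
Round 1, table 4: round 1 has {γ, δ} and table 4 has {β, γ}, leaving only α.
Round 1, table 3: round 1 has {α, γ, δ} and table 3 has {γ, δ}, leaving only β.
So round 1 reads: γ δ β α.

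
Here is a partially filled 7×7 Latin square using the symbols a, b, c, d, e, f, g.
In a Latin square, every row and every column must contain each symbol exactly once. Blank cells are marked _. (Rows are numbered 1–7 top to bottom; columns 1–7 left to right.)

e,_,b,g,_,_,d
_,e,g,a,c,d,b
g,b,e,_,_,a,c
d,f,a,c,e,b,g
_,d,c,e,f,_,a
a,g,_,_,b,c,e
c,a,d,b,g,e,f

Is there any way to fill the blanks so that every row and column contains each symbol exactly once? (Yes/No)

No row or column among the givens repeats a symbol, and propagating forced cells runs into no contradiction.
One valid completion exists (for instance, e c b g a f d / f e g a c d b / g b e f d a c / d f a c e b g / b d c e f g a / a g f d b c e / c a d b g e f).

Yes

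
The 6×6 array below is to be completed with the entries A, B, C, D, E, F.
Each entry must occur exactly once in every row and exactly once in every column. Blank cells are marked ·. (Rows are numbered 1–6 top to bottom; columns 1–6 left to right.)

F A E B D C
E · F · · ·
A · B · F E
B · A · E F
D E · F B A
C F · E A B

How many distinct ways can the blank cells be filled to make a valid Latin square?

2

Row 2, column 2: eliminating its row and column leaves {B, C, D}.
Row 2, column 4: eliminating its row and column leaves {A, C, D}.
Row 2, column 5: eliminating its row and column leaves {C}.
Row 2, column 6: eliminating its row and column leaves {D}.
Row 3, column 2: eliminating its row and column leaves {C, D}.
Row 3, column 4: eliminating its row and column leaves {C, D}.
Row 4, column 2: eliminating its row and column leaves {C, D}.
Row 4, column 4: eliminating its row and column leaves {C, D}.
Row 5, column 3: eliminating its row and column leaves {C}.
Row 6, column 3: eliminating its row and column leaves {D}.
Enumerating the assignments across these blanks that avoid any row or column repeat gives 2 completions.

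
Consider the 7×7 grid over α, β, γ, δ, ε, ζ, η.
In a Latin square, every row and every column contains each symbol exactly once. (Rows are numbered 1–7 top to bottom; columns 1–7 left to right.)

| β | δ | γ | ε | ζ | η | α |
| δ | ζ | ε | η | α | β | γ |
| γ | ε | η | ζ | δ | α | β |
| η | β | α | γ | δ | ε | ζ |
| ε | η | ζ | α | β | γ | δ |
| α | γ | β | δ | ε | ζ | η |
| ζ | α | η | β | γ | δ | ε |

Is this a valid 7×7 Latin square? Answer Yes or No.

Every row is a permutation, but column 3 contains η twice (at rows 3 and 7).

No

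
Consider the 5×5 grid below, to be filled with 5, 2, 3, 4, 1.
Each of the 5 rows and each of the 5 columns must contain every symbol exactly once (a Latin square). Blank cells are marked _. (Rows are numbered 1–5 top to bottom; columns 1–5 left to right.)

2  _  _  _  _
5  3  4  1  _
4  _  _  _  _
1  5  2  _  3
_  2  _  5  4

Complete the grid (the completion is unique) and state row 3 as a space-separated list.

4 1 3 2 5

Row 3, column 2: row 3 has {4} and column 2 has {5, 2, 3}, leaving only 1.
Row 1, column 2: row 1 has {2} and column 2 has {5, 2, 3, 1}, leaving only 4.
Row 1, column 4: row 1 has {2, 4} and column 4 has {5, 1}, leaving only 3.
Row 3, column 4: row 3 has {4, 1} and column 4 has {5, 3, 1}, leaving only 2.
Row 3, column 5: row 3 has {2, 4, 1} and column 5 has {3, 4}, leaving only 5.
Row 3, column 3: row 3 has {5, 2, 4, 1} and column 3 has {2, 4}, leaving only 3.
So row 3 reads: 4 1 3 2 5.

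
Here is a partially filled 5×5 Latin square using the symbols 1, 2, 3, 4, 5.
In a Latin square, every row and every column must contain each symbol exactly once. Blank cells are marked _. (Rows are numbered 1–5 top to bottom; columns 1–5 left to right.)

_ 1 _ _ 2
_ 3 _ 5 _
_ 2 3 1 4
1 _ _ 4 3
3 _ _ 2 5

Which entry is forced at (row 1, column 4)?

Row 1 already has {1, 2} and column 4 already has {1, 2, 4, 5}, so row 1, column 4 must be 3.

3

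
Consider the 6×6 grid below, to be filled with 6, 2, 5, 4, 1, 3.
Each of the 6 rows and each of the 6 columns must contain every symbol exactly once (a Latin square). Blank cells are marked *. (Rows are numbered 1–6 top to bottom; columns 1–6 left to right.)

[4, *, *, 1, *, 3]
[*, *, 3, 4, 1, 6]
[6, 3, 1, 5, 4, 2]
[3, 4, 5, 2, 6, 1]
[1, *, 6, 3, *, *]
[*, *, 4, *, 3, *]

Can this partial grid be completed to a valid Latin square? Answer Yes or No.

Yes

No row or column among the givens repeats a symbol, and propagating forced cells runs into no contradiction.
One valid completion exists (for instance, 4 6 2 1 5 3 / 5 2 3 4 1 6 / 6 3 1 5 4 2 / 3 4 5 2 6 1 / 1 5 6 3 2 4 / 2 1 4 6 3 5).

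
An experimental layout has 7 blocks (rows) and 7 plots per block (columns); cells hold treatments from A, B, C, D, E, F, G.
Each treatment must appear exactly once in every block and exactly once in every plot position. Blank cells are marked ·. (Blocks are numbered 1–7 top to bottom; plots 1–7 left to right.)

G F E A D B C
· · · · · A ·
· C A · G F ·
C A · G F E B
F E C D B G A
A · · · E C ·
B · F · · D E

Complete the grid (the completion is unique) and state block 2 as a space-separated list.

D B G E C A F

Block 2, plot 5: block 2 has {A} and plot 5 has {B, D, E, F, G}, leaving only C.
Block 3, plot 7: block 3 has {A, C, F, G} and plot 7 has {A, B, C, E}, leaving only D.
Block 3, plot 1: block 3 has {A, C, D, F, G} and plot 1 has {A, B, C, F, G}, leaving only E.
Block 2, plot 1: block 2 has {A, C} and plot 1 has {A, B, C, E, F, G}, leaving only D.
Block 3, plot 4: block 3 has {A, C, D, E, F, G} and plot 4 has {A, D, G}, leaving only B.
Block 4, plot 3: block 4 has {A, B, C, E, F, G} and plot 3 has {A, C, E, F}, leaving only D.
Block 6, plot 4: block 6 has {A, C, E} and plot 4 has {A, B, D, G}, leaving only F.
Block 2, plot 4: block 2 has {A, C, D} and plot 4 has {A, B, D, F, G}, leaving only E.
Block 6, plot 7: block 6 has {A, C, E, F} and plot 7 has {A, B, C, D, E}, leaving only G.
Block 2, plot 7: block 2 has {A, C, D, E} and plot 7 has {A, B, C, D, E, G}, leaving only F.
Block 6, plot 3: block 6 has {A, C, E, F, G} and plot 3 has {A, C, D, E, F}, leaving only B.
Block 2, plot 3: block 2 has {A, C, D, E, F} and plot 3 has {A, B, C, D, E, F}, leaving only G.
Block 2, plot 2: block 2 has {A, C, D, E, F, G} and plot 2 has {A, C, E, F}, leaving only B.
So block 2 reads: D B G E C A F.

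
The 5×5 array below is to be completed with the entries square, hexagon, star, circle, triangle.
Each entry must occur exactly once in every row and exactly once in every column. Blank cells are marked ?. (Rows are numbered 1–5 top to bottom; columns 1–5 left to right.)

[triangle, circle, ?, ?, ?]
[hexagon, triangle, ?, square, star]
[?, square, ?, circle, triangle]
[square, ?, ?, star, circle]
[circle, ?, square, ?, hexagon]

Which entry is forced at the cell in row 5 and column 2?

star

Row 5 already has {square, hexagon, circle} and column 2 already has {square, circle, triangle}, so row 5, column 2 must be star.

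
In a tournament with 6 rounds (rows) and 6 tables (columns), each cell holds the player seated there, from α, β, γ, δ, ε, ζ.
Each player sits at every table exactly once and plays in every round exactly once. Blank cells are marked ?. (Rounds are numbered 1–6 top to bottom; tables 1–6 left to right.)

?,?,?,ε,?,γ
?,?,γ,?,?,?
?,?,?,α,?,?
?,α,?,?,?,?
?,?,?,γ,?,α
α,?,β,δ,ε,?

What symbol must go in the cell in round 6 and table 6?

ζ

Round 6 already has {α, β, δ, ε} and table 6 already has {α, γ}, so round 6, table 6 must be ζ.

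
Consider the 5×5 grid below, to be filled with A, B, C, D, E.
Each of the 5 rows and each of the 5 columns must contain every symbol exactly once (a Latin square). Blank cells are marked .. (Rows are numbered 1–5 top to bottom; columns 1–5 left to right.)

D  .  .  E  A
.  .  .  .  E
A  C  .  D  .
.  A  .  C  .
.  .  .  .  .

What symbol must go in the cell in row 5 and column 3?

Row 1, column 2: row 1 has {A, D, E} and column 2 has {A, C}, leaving only B.
Row 1, column 3: row 1 has {A, B, D, E} and column 3 has {}, leaving only C.
Row 2, column 2: row 2 has {E} and column 2 has {A, B, C}, leaving only D.
Row 3, column 5: row 3 has {A, C, D} and column 5 has {A, E}, leaving only B.
Row 3, column 3: row 3 has {A, B, C, D} and column 3 has {C}, leaving only E.
Row 4, column 5: row 4 has {A, C} and column 5 has {A, B, E}, leaving only D.
Row 4, column 3: row 4 has {A, C, D} and column 3 has {C, E}, leaving only B.
Row 2, column 3: row 2 has {D, E} and column 3 has {B, C, E}, leaving only A.
Row 5 already has {} and column 3 already has {A, B, C, E}, so row 5, column 3 must be D.

D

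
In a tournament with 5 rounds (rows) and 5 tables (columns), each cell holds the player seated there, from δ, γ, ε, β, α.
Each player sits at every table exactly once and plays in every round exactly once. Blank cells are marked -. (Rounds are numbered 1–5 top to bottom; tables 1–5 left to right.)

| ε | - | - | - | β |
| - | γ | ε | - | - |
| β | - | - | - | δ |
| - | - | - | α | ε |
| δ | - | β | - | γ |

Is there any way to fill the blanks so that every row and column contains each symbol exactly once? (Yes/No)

No

Round 2, table 1: round 2 has {γ, ε} and table 1 has {δ, ε, β}, so it must be α.
Now round 2, table 5: round 2 together with table 5 already contain {δ, γ, ε, β, α} — every symbol — so nothing can go there. The grid has no valid completion.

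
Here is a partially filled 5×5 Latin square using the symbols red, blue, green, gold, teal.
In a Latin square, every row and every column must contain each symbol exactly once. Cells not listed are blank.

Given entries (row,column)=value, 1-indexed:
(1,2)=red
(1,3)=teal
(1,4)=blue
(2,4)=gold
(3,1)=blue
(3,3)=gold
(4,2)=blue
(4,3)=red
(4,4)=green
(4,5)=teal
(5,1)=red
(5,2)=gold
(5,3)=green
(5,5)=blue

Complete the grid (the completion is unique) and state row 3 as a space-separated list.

Row 2, column 3: row 2 has {gold} and column 3 has {red, green, gold, teal}, leaving only blue.
Row 4, column 1: row 4 has {red, blue, green, teal} and column 1 has {red, blue}, leaving only gold.
Row 1, column 1: row 1 has {red, blue, teal} and column 1 has {red, blue, gold}, leaving only green.
Row 1, column 5: row 1 has {red, blue, green, teal} and column 5 has {blue, teal}, leaving only gold.
Row 2, column 1: row 2 has {blue, gold} and column 1 has {red, blue, green, gold}, leaving only teal.
Row 2, column 2: row 2 has {blue, gold, teal} and column 2 has {red, blue, gold}, leaving only green.
Row 3, column 2: row 3 has {blue, gold} and column 2 has {red, blue, green, gold}, leaving only teal.
Row 3, column 4: row 3 has {blue, gold, teal} and column 4 has {blue, green, gold}, leaving only red.
Row 3, column 5: row 3 has {red, blue, gold, teal} and column 5 has {blue, gold, teal}, leaving only green.
So row 3 reads: blue teal gold red green.

blue teal gold red green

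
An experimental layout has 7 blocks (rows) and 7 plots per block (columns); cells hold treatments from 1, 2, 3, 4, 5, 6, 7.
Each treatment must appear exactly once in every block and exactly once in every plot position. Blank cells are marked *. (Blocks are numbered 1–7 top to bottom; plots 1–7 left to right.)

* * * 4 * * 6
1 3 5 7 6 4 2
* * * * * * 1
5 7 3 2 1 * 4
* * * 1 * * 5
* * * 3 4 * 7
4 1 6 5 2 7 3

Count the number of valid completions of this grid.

12

Block 1, plot 1: eliminating its block and plot leaves {2, 3, 7}.
Block 1, plot 2: eliminating its block and plot leaves {2, 5}.
Block 1, plot 3: eliminating its block and plot leaves {1, 2, 7}.
Block 1, plot 5: eliminating its block and plot leaves {3, 5, 7}.
Block 1, plot 6: eliminating its block and plot leaves {1, 2, 3, 5}.
Block 3, plot 1: eliminating its block and plot leaves {2, 3, 6, 7}.
Block 3, plot 2: eliminating its block and plot leaves {2, 4, 5, 6}.
Block 3, plot 3: eliminating its block and plot leaves {2, 4, 7}.
Block 3, plot 4: eliminating its block and plot leaves {6}.
Block 3, plot 5: eliminating its block and plot leaves {3, 5, 7}.
Block 3, plot 6: eliminating its block and plot leaves {2, 3, 5, 6}.
Block 4, plot 6: eliminating its block and plot leaves {6}.
Block 5, plot 1: eliminating its block and plot leaves {2, 3, 6, 7}.
Block 5, plot 2: eliminating its block and plot leaves {2, 4, 6}.
Block 5, plot 3: eliminating its block and plot leaves {2, 4, 7}.
Block 5, plot 5: eliminating its block and plot leaves {3, 7}.
Block 5, plot 6: eliminating its block and plot leaves {2, 3, 6}.
Block 6, plot 1: eliminating its block and plot leaves {2, 6}.
Block 6, plot 2: eliminating its block and plot leaves {2, 5, 6}.
Block 6, plot 3: eliminating its block and plot leaves {1, 2}.
Block 6, plot 6: eliminating its block and plot leaves {1, 2, 5, 6}.
Enumerating the assignments across these blanks that avoid any block or plot repeat gives 12 completions.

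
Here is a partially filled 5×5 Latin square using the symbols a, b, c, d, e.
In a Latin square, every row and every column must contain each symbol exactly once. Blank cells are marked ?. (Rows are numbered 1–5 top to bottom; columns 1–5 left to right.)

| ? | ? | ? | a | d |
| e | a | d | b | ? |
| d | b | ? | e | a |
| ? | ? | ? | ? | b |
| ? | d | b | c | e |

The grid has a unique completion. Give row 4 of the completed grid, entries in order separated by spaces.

c e a d b

Row 4, column 4: row 4 has {b} and column 4 has {a, b, c, e}, leaving only d.
Row 2, column 5: row 2 has {a, b, d, e} and column 5 has {a, b, d, e}, leaving only c.
Row 3, column 3: row 3 has {a, b, d, e} and column 3 has {b, d}, leaving only c.
Row 1, column 3: row 1 has {a, d} and column 3 has {b, c, d}, leaving only e.
Row 4, column 3: row 4 has {b, d} and column 3 has {b, c, d, e}, leaving only a.
Row 4, column 1: row 4 has {a, b, d} and column 1 has {d, e}, leaving only c.
Row 4, column 2: row 4 has {a, b, c, d} and column 2 has {a, b, d}, leaving only e.
So row 4 reads: c e a d b.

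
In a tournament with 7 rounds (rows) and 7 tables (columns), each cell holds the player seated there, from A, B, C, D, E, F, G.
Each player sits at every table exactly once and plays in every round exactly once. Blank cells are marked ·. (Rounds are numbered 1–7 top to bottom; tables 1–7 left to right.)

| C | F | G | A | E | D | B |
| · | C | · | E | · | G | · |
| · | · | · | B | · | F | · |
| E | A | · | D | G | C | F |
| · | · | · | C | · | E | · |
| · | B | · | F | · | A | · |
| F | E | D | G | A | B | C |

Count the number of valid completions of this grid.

Round 2, table 1: eliminating its round and table leaves {A, B, D}.
Round 2, table 3: eliminating its round and table leaves {A, B, F}.
Round 2, table 5: eliminating its round and table leaves {B, D, F}.
Round 2, table 7: eliminating its round and table leaves {A, D}.
Round 3, table 1: eliminating its round and table leaves {A, D, G}.
Round 3, table 2: eliminating its round and table leaves {D, G}.
Round 3, table 3: eliminating its round and table leaves {A, C, E}.
Round 3, table 5: eliminating its round and table leaves {C, D}.
Round 3, table 7: eliminating its round and table leaves {A, D, E, G}.
Round 4, table 3: eliminating its round and table leaves {B}.
Round 5, table 1: eliminating its round and table leaves {A, B, D, G}.
Round 5, table 2: eliminating its round and table leaves {D, G}.
Round 5, table 3: eliminating its round and table leaves {A, B, F}.
Round 5, table 5: eliminating its round and table leaves {B, D, F}.
Round 5, table 7: eliminating its round and table leaves {A, D, G}.
Round 6, table 1: eliminating its round and table leaves {D, G}.
Round 6, table 3: eliminating its round and table leaves {C, E}.
Round 6, table 5: eliminating its round and table leaves {C, D}.
Round 6, table 7: eliminating its round and table leaves {D, E, G}.
Enumerating the assignments across these blanks that avoid any round or table repeat gives 7 completions.

7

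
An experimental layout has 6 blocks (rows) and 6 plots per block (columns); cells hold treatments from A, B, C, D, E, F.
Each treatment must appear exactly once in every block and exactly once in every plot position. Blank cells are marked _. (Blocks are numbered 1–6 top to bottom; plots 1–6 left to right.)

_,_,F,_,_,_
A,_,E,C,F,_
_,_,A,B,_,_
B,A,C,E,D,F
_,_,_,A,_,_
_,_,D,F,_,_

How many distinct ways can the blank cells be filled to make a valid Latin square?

Block 1, plot 1: eliminating its block and plot leaves {C, D, E}.
Block 1, plot 2: eliminating its block and plot leaves {B, C, D, E}.
Block 1, plot 4: eliminating its block and plot leaves {D}.
Block 1, plot 5: eliminating its block and plot leaves {A, B, C, E}.
Block 1, plot 6: eliminating its block and plot leaves {A, B, C, D, E}.
Block 2, plot 2: eliminating its block and plot leaves {B, D}.
Block 2, plot 6: eliminating its block and plot leaves {B, D}.
Block 3, plot 1: eliminating its block and plot leaves {C, D, E, F}.
Block 3, plot 2: eliminating its block and plot leaves {C, D, E, F}.
Block 3, plot 5: eliminating its block and plot leaves {C, E}.
Block 3, plot 6: eliminating its block and plot leaves {C, D, E}.
Block 5, plot 1: eliminating its block and plot leaves {C, D, E, F}.
Block 5, plot 2: eliminating its block and plot leaves {B, C, D, E, F}.
Block 5, plot 3: eliminating its block and plot leaves {B}.
Block 5, plot 5: eliminating its block and plot leaves {B, C, E}.
Block 5, plot 6: eliminating its block and plot leaves {B, C, D, E}.
Block 6, plot 1: eliminating its block and plot leaves {C, E}.
Block 6, plot 2: eliminating its block and plot leaves {B, C, E}.
Block 6, plot 5: eliminating its block and plot leaves {A, B, C, E}.
Block 6, plot 6: eliminating its block and plot leaves {A, B, C, E}.
Enumerating the assignments across these blanks that avoid any block or plot repeat gives 24 completions.

24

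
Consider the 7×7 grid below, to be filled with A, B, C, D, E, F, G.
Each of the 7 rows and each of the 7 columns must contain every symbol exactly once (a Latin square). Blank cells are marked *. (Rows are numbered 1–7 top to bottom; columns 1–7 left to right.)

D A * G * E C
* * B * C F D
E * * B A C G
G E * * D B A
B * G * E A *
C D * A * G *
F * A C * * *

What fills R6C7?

B

Row 1, column 3: row 1 has {A, C, D, E, G} and column 3 has {A, B, G}, leaving only F.
Row 1, column 5: row 1 has {A, C, D, E, F, G} and column 5 has {A, C, D, E}, leaving only B.
Row 2, column 1: row 2 has {B, C, D, F} and column 1 has {B, C, D, E, F, G}, leaving only A.
Row 2, column 2: row 2 has {A, B, C, D, F} and column 2 has {A, D, E}, leaving only G.
Row 2, column 4: row 2 has {A, B, C, D, F, G} and column 4 has {A, B, C, G}, leaving only E.
Row 3, column 2: row 3 has {A, B, C, E, G} and column 2 has {A, D, E, G}, leaving only F.
Row 3, column 3: row 3 has {A, B, C, E, F, G} and column 3 has {A, B, F, G}, leaving only D.
Row 4, column 3: row 4 has {A, B, D, E, G} and column 3 has {A, B, D, F, G}, leaving only C.
Row 4, column 4: row 4 has {A, B, C, D, E, G} and column 4 has {A, B, C, E, G}, leaving only F.
Row 5, column 2: row 5 has {A, B, E, G} and column 2 has {A, D, E, F, G}, leaving only C.
Row 5, column 4: row 5 has {A, B, C, E, G} and column 4 has {A, B, C, E, F, G}, leaving only D.
Row 5, column 7: row 5 has {A, B, C, D, E, G} and column 7 has {A, C, D, G}, leaving only F.
Row 6, column 3: row 6 has {A, C, D, G} and column 3 has {A, B, C, D, F, G}, leaving only E.
Row 6 already has {A, C, D, E, G} and column 7 already has {A, C, D, F, G}, so row 6, column 7 must be B.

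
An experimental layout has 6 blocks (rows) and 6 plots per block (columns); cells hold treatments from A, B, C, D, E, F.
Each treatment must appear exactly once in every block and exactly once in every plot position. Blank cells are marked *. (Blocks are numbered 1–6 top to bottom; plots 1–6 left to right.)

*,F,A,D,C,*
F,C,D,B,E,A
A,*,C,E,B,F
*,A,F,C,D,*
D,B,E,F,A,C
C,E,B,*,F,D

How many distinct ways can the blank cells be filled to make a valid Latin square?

Block 1, plot 1: eliminating its block and plot leaves {B, E}.
Block 1, plot 6: eliminating its block and plot leaves {B, E}.
Block 3, plot 2: eliminating its block and plot leaves {D}.
Block 4, plot 1: eliminating its block and plot leaves {B, E}.
Block 4, plot 6: eliminating its block and plot leaves {B, E}.
Block 6, plot 4: eliminating its block and plot leaves {A}.
Enumerating the assignments across these blanks that avoid any block or plot repeat gives 2 completions.

2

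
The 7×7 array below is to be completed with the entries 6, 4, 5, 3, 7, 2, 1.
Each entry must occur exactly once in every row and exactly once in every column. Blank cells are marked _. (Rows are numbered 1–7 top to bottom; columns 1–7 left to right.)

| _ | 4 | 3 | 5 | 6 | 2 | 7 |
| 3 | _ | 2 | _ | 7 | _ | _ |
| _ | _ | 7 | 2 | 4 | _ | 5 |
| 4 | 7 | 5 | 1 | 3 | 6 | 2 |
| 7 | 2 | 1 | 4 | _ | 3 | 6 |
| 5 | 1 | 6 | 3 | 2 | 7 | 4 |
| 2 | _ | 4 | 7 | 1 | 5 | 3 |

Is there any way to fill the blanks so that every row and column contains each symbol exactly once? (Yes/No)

No row or column among the givens repeats a symbol, and propagating forced cells runs into no contradiction.
One valid completion exists (for instance, 1 4 3 5 6 2 7 / 3 5 2 6 7 4 1 / 6 3 7 2 4 1 5 / 4 7 5 1 3 6 2 / 7 2 1 4 5 3 6 / 5 1 6 3 2 7 4 / 2 6 4 7 1 5 3).

Yes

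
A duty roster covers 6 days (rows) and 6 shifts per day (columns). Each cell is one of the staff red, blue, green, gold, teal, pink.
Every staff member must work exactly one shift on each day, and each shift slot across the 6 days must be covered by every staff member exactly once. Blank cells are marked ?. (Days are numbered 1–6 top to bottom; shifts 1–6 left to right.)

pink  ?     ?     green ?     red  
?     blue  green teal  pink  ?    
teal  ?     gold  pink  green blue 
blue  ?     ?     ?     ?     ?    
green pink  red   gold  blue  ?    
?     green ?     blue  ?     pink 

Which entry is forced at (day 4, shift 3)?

pink

Day 2, shift 6: day 2 has {blue, green, teal, pink} and shift 6 has {red, blue, pink}, leaving only gold.
Day 2, shift 1: day 2 has {blue, green, gold, teal, pink} and shift 1 has {blue, green, teal, pink}, leaving only red.
Day 3, shift 2: day 3 has {blue, green, gold, teal, pink} and shift 2 has {blue, green, pink}, leaving only red.
Day 4, shift 4: day 4 has {blue} and shift 4 has {blue, green, gold, teal, pink}, leaving only red.
Day 5, shift 6: day 5 has {red, blue, green, gold, pink} and shift 6 has {red, blue, gold, pink}, leaving only teal.
Day 4, shift 6: day 4 has {red, blue} and shift 6 has {red, blue, gold, teal, pink}, leaving only green.
Day 6, shift 1: day 6 has {blue, green, pink} and shift 1 has {red, blue, green, teal, pink}, leaving only gold.
Day 6, shift 3: day 6 has {blue, green, gold, pink} and shift 3 has {red, green, gold}, leaving only teal.
Day 4 already has {red, blue, green} and shift 3 already has {red, green, gold, teal}, so day 4, shift 3 must be pink.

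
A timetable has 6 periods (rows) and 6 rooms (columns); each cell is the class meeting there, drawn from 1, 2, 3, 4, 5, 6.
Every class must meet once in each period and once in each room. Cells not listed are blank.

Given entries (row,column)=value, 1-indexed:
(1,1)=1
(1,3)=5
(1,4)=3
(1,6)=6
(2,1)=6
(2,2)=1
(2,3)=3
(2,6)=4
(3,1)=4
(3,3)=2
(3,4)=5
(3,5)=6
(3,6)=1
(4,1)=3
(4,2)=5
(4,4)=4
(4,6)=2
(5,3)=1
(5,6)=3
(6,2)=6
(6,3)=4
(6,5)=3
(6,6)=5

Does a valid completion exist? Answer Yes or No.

Yes

No period or room among the givens repeats a symbol, and propagating forced cells runs into no contradiction.
One valid completion exists (for instance, 1 4 5 3 2 6 / 6 1 3 2 5 4 / 4 3 2 5 6 1 / 3 5 6 4 1 2 / 5 2 1 6 4 3 / 2 6 4 1 3 5).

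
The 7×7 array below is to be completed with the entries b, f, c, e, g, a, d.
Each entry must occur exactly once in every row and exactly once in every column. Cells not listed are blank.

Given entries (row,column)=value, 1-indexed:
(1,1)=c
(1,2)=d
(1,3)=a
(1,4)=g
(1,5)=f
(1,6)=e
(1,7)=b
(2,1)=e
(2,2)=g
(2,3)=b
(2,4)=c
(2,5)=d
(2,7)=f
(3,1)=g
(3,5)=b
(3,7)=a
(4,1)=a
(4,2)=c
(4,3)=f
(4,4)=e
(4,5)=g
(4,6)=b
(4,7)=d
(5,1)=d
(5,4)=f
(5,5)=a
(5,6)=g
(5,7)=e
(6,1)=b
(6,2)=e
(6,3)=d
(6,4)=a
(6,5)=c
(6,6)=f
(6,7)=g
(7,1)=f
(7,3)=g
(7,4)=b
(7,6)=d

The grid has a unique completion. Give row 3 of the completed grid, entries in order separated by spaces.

g f e d b c a

Row 3, column 2: row 3 has {b, g, a} and column 2 has {c, e, g, d}, leaving only f.
Row 3, column 4: row 3 has {b, f, g, a} and column 4 has {b, f, c, e, g, a}, leaving only d.
Row 3, column 6: row 3 has {b, f, g, a, d} and column 6 has {b, f, e, g, d}, leaving only c.
Row 3, column 3: row 3 has {b, f, c, g, a, d} and column 3 has {b, f, g, a, d}, leaving only e.
So row 3 reads: g f e d b c a.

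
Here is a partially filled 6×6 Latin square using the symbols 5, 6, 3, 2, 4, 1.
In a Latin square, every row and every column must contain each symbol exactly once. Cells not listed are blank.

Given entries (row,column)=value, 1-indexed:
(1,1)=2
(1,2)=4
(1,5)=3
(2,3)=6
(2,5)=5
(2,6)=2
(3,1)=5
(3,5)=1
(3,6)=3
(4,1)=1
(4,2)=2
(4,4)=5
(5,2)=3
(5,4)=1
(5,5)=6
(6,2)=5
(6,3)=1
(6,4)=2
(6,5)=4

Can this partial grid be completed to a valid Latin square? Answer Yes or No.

Row 4, column 5: row 4 together with column 5 already contain {5, 6, 3, 2, 4, 1} — every symbol — so nothing can go there. The grid has no valid completion.

No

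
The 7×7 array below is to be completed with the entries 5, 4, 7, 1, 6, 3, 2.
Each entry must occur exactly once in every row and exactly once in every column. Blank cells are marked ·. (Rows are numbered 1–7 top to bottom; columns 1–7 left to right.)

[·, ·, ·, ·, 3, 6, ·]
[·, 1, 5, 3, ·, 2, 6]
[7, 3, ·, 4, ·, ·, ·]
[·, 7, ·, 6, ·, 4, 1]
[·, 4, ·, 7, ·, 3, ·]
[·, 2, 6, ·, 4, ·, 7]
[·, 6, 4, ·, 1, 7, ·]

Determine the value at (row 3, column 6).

Row 1, column 2: row 1 has {6, 3} and column 2 has {4, 7, 1, 6, 3, 2}, leaving only 5.
Row 2, column 1: row 2 has {5, 1, 6, 3, 2} and column 1 has {7}, leaving only 4.
Row 2, column 5: row 2 has {5, 4, 1, 6, 3, 2} and column 5 has {4, 1, 3}, leaving only 7.
Row 3, column 6 is narrowed to {5, 1}.
If it were 5, then row 5, column 7 would be left with no valid symbol.
So row 3, column 6 must be 1.

1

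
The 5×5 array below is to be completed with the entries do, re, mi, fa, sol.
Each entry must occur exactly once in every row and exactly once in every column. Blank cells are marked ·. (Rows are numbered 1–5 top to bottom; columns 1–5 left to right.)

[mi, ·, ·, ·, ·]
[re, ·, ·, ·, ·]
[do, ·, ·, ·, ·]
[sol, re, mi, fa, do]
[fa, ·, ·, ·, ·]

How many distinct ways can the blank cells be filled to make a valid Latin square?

Row 1, column 2: eliminating its row and column leaves {do, fa, sol}.
Row 1, column 3: eliminating its row and column leaves {do, re, fa, sol}.
Row 1, column 4: eliminating its row and column leaves {do, re, sol}.
Row 1, column 5: eliminating its row and column leaves {re, fa, sol}.
Row 2, column 2: eliminating its row and column leaves {do, mi, fa, sol}.
Row 2, column 3: eliminating its row and column leaves {do, fa, sol}.
Row 2, column 4: eliminating its row and column leaves {do, mi, sol}.
Row 2, column 5: eliminating its row and column leaves {mi, fa, sol}.
Row 3, column 2: eliminating its row and column leaves {mi, fa, sol}.
Row 3, column 3: eliminating its row and column leaves {re, fa, sol}.
Row 3, column 4: eliminating its row and column leaves {re, mi, sol}.
Row 3, column 5: eliminating its row and column leaves {re, mi, fa, sol}.
Row 5, column 2: eliminating its row and column leaves {do, mi, sol}.
Row 5, column 3: eliminating its row and column leaves {do, re, sol}.
Row 5, column 4: eliminating its row and column leaves {do, re, mi, sol}.
Row 5, column 5: eliminating its row and column leaves {re, mi, sol}.
Enumerating the assignments across these blanks that avoid any row or column repeat gives 56 completions.

56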